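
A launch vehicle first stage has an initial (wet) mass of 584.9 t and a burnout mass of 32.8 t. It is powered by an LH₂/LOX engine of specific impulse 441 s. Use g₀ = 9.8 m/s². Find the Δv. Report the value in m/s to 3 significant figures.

v_e = Isp · g₀ = 441 × 9.8 = 4321.8 m/s.
By the Tsiolkovsky rocket equation, Δv = v_e · ln(m₀/m_f) = 4321.8 × ln(17.83) = 4321.8 × 2.8810 ≈ 12451.2 m/s.

Δv ≈ 12500 m/s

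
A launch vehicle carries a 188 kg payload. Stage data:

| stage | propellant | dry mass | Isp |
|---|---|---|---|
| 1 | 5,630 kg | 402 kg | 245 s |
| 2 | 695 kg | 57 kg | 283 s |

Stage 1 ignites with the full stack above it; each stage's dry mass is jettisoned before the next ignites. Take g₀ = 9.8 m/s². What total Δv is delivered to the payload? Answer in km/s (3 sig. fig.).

Ignition mass of stage 1 = 5,630+402 + 695+57 + 188 = 6,972 kg.
Stage 1: m₀ = 6,972 kg, m_f = 6,972 − 5,630 = 1,342 kg; Δv = 245×9.8×ln(5.195) = 2401.0×1.6477 ≈ 3956 m/s.
Stage 2: m₀ = 940 kg, m_f = 940 − 695 = 245 kg; Δv = 283×9.8×ln(3.837) = 2773.4×1.3446 ≈ 3729 m/s.
Total Δv = 3956 + 3729 = 7685 m/s.

Δv ≈ 7.69 km/s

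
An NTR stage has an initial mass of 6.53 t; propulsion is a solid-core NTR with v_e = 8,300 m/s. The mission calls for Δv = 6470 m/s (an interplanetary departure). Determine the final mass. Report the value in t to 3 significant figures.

By the Tsiolkovsky rocket equation, m₀/m_f = exp(Δv / v_e) = exp(6470 / 8300.0) = exp(0.7795) = 2.1804.
m_f = m₀ / 2.1804 = 6.53 / 2.1804 = 2.99486 t.

final mass ≈ 2.99 t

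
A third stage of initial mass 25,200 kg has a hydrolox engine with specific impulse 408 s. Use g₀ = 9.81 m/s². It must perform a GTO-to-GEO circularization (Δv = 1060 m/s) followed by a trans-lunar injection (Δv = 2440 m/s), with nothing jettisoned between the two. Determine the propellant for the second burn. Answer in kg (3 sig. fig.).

v_e = Isp · g₀ = 408 × 9.81 = 4002.5 m/s.
After the first burn: m = 25200 × exp(−1060/4002.5) = 25200 × 0.76733 = 19,336.7 kg.
After the second burn: m = 19,336.7 × exp(−2440/4002.5) = 19,336.7 × 0.54356 = 10,510.7 kg.
Second-burn propellant = 19,336.7 − 10,510.7 = 8,826 kg.

propellant for the second burn ≈ 8830 kg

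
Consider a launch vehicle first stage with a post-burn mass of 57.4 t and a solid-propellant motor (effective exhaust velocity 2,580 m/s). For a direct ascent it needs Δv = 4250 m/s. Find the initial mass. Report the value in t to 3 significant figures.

From the ideal rocket equation, m₀/m_f = exp(Δv / v_e) = exp(4250 / 2580.0) = exp(1.6473) = 5.1929.
m₀ = m_f × 5.1929 = 57.4 × 5.1929 = 298.072 t.

initial mass ≈ 298 t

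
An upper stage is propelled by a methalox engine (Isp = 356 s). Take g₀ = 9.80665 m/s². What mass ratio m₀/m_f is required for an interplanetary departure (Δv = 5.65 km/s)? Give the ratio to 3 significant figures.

mass ratio ≈ 5.04

v_e = Isp · g₀ = 356 × 9.80665 = 3491.2 m/s.
m₀/m_f = exp(Δv / v_e) = exp(5650 / 3491.2) = exp(1.6184) = 5.0449.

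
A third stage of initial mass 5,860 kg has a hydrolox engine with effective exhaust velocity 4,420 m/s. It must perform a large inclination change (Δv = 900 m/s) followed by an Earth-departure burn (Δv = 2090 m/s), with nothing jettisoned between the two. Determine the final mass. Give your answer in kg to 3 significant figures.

After the first burn: m = 5860 × exp(−900/4420.0) = 5860 × 0.81577 = 4,780.41 kg.
After the second burn: m = 4,780.41 × exp(−2090/4420.0) = 4,780.41 × 0.62322 = 2,979.25 kg.

final mass ≈ 2980 kg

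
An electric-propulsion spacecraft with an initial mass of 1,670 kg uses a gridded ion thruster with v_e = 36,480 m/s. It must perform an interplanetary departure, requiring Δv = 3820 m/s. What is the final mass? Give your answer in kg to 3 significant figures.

Rocket equation: m₀/m_f = exp(Δv / v_e) = exp(3820 / 36480.0) = exp(0.1047) = 1.1104.
m_f = m₀ / 1.1104 = 1,670 / 1.1104 = 1,503.96 kg.

final mass ≈ 1500 kg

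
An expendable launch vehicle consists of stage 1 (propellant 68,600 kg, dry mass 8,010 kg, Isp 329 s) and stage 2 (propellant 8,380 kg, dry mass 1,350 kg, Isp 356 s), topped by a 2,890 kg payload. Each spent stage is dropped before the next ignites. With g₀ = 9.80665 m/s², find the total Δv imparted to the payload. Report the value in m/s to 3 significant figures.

Δv ≈ 8530 m/s

Ignition mass of stage 1 = 68,600+8,010 + 8,380+1,350 + 2,890 = 89,230 kg.
Stage 1: m₀ = 89,230 kg, m_f = 89,230 − 68,600 = 20,630 kg; Δv = 329×9.80665×ln(4.325) = 3226.4×1.4645 ≈ 4725 m/s.
Stage 2: m₀ = 12,620 kg, m_f = 12,620 − 8,380 = 4,240 kg; Δv = 356×9.80665×ln(2.976) = 3491.2×1.0907 ≈ 3808 m/s.
Total Δv = 4725 + 3808 = 8533 m/s.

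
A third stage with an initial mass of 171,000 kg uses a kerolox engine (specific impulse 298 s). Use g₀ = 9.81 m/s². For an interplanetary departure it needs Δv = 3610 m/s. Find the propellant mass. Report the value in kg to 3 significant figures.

v_e = Isp · g₀ = 298 × 9.81 = 2923.4 m/s.
m₀/m_f = exp(Δv / v_e) = exp(3610 / 2923.4) = exp(1.2349) = 3.4379.
m_f = 171,000 / 3.4379 = 49,739.7 kg, so propellant = m₀ − m_f = 171,000 − 49,739.7 = 121,260.3 kg.

propellant mass ≈ 121000 kg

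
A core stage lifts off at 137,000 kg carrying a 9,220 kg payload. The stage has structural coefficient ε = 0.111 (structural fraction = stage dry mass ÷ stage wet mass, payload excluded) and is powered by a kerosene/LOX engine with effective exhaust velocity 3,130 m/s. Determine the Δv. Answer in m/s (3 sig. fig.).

Δv ≈ 5530 m/s

Stage wet mass = m₀ − payload = 137,000 − 9,220 = 127,780 kg.
Stage dry mass = ε × stage wet mass = 0.111 × 127,780 = 14,183.6 kg.
Burnout mass m_f = stage dry + payload = 14,183.6 + 9,220 = 23,403.6 kg.
Rocket equation: Δv = v_e · ln(137,000/23,403.6) = 3130.0 × ln(5.854) = 3130.0 × 1.7671 ≈ 5531 m/s.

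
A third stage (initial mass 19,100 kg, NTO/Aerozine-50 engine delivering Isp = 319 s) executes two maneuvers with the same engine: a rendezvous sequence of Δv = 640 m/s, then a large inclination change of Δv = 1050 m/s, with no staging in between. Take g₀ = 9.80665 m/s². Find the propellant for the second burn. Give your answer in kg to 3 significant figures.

v_e = Isp · g₀ = 319 × 9.80665 = 3128.3 m/s.
After the first burn: m = 19100 × exp(−640/3128.3) = 19100 × 0.81499 = 15,566.3 kg.
After the second burn: m = 15,566.3 × exp(−1050/3128.3) = 15,566.3 × 0.71488 = 11,128 kg.
Second-burn propellant = 15,566.3 − 11,128 = 4,438.3 kg.

propellant for the second burn ≈ 4440 kg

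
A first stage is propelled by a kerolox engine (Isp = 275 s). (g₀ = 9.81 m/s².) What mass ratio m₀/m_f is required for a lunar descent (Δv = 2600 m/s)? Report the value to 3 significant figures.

mass ratio ≈ 2.62

v_e = Isp · g₀ = 275 × 9.81 = 2697.8 m/s.
Rocket equation: m₀/m_f = exp(Δv / v_e) = exp(2600 / 2697.8) = exp(0.9638) = 2.6216.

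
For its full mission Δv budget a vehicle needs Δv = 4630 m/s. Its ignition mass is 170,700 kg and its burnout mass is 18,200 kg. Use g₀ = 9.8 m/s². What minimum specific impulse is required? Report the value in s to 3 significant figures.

Isp ≈ 211 s

ln(m₀/m_f) = ln(170700/18200) = ln(9.379) = 2.2385.
Rocket equation: v_e = Δv / ln(m₀/m_f) = 4630 / 2.2385 = 2068.4 m/s.
Isp = v_e / g₀ = 2068.4 / 9.8 = 211.1 s.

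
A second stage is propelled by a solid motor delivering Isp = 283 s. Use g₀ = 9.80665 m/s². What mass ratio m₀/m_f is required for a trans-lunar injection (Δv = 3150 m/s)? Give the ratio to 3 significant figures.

v_e = Isp · g₀ = 283 × 9.80665 = 2775.3 m/s.
By the Tsiolkovsky rocket equation, m₀/m_f = exp(Δv / v_e) = exp(3150 / 2775.3) = exp(1.1350) = 3.1112.

mass ratio ≈ 3.11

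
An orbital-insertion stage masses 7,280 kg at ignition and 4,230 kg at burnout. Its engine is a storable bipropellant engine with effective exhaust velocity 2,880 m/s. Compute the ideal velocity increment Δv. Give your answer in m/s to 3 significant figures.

By the Tsiolkovsky rocket equation, Δv = v_e · ln(m₀/m_f) = 2880.0 × ln(1.721) = 2880.0 × 0.5429 ≈ 1563.6 m/s.

Δv ≈ 1560 m/s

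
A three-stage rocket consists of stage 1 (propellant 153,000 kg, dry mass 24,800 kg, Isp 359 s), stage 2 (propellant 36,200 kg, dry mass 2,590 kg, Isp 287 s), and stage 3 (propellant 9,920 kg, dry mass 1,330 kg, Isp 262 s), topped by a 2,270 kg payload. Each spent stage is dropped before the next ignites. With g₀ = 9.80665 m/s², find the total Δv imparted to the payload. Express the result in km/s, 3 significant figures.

Ignition mass of stage 1 = 153,000+24,800 + 36,200+2,590 + 9,920+1,330 + 2,270 = 230,110 kg.
Stage 1: m₀ = 230,110 kg, m_f = 230,110 − 153,000 = 77,110 kg; Δv = 359×9.80665×ln(2.984) = 3520.6×1.0933 ≈ 3849 m/s.
Stage 2: m₀ = 52,310 kg, m_f = 52,310 − 36,200 = 16,110 kg; Δv = 287×9.80665×ln(3.247) = 2814.5×1.1777 ≈ 3315 m/s.
Stage 3: m₀ = 13,520 kg, m_f = 13,520 − 9,920 = 3,600 kg; Δv = 262×9.80665×ln(3.756) = 2569.3×1.3232 ≈ 3400 m/s.
Total Δv = 3849 + 3315 + 3400 = 10564 m/s.

Δv ≈ 10.6 km/s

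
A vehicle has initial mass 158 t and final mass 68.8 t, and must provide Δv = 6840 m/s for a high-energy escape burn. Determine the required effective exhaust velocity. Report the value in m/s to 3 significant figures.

ln(m₀/m_f) = ln(158000/68800) = ln(2.297) = 0.8314.
Using Δv = v_e ln(m₀/m_f): v_e = Δv / ln(m₀/m_f) = 6840 / 0.8314 = 8227.2 m/s.

v_e ≈ 8230 m/s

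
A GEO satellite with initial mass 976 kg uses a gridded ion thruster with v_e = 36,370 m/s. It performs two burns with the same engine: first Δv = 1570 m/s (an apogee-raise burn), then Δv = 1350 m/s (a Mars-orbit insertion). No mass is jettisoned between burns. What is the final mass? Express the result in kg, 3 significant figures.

After the first burn: m = 976 × exp(−1570/36370.0) = 976 × 0.95775 = 934.764 kg.
After the second burn: m = 934.764 × exp(−1350/36370.0) = 934.764 × 0.96356 = 900.701 kg.

final mass ≈ 901 kg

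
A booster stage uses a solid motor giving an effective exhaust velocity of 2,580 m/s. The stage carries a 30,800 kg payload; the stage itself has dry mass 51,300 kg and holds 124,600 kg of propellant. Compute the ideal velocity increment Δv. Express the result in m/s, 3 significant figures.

m₀ = payload + dry + propellant = 30,800 + 51,300 + 124,600 = 206,700 kg.
m_f = payload + dry = 30,800 + 51,300 = 82,100 kg.
By the Tsiolkovsky rocket equation, Δv = v_e · ln(m₀/m_f) = 2580.0 × ln(2.518) = 2580.0 × 0.9233 ≈ 2382.2 m/s.

Δv ≈ 2380 m/s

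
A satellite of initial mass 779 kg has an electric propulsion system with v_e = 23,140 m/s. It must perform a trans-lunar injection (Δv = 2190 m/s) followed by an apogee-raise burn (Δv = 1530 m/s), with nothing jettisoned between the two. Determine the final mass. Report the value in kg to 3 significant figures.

After the first burn: m = 779 × exp(−2190/23140.0) = 779 × 0.90970 = 708.656 kg.
After the second burn: m = 708.656 × exp(−1530/23140.0) = 708.656 × 0.93602 = 663.316 kg.

final mass ≈ 663 kg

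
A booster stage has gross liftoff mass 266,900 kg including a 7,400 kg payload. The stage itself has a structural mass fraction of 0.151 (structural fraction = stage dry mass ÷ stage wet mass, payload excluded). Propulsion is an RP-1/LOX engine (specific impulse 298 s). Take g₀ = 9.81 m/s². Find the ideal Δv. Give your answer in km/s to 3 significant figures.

Δv ≈ 5.10 km/s

Stage wet mass = m₀ − payload = 266,900 − 7,400 = 259,500 kg.
Stage dry mass = ε × stage wet mass = 0.151 × 259,500 = 39,184.5 kg.
Burnout mass m_f = stage dry + payload = 39,184.5 + 7,400 = 46,584.5 kg.
v_e = Isp · g₀ = 298 × 9.81 = 2923.4 m/s.
By the Tsiolkovsky rocket equation, Δv = v_e · ln(266,900/46,584.5) = 2923.4 × ln(5.729) = 2923.4 × 1.7456 ≈ 5103 m/s.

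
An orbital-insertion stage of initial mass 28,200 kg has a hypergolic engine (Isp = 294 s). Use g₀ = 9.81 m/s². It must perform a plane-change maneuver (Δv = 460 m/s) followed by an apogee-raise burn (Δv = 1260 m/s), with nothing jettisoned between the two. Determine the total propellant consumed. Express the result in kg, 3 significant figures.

v_e = Isp · g₀ = 294 × 9.81 = 2884.1 m/s.
After the first burn: m = 28200 × exp(−460/2884.1) = 28200 × 0.85258 = 24,042.8 kg.
After the second burn: m = 24,042.8 × exp(−1260/2884.1) = 24,042.8 × 0.64605 = 15,532.9 kg.
Total propellant = m₀ − m_final = 28200 − 15,532.9 = 12,667.1 kg.

total propellant consumed ≈ 12700 kg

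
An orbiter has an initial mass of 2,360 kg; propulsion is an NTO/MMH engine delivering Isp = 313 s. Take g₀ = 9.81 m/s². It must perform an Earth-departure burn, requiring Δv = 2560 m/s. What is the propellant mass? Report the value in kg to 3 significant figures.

propellant mass ≈ 1330 kg

v_e = Isp · g₀ = 313 × 9.81 = 3070.5 m/s.
Rocket equation: m₀/m_f = exp(Δv / v_e) = exp(2560 / 3070.5) = exp(0.8337) = 2.3019.
m_f = 2,360 / 2.3019 = 1,025.24 kg, so propellant = m₀ − m_f = 2,360 − 1,025.24 = 1,334.76 kg.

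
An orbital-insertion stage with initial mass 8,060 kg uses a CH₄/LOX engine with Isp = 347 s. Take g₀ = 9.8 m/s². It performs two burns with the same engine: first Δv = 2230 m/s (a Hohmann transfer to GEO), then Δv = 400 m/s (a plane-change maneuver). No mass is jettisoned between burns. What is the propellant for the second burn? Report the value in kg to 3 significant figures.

v_e = Isp · g₀ = 347 × 9.8 = 3400.6 m/s.
After the first burn: m = 8060 × exp(−2230/3400.6) = 8060 × 0.51904 = 4,183.46 kg.
After the second burn: m = 4,183.46 × exp(−400/3400.6) = 4,183.46 × 0.88903 = 3,719.22 kg.
Second-burn propellant = 4,183.46 − 3,719.22 = 464.24 kg.

propellant for the second burn ≈ 464 kg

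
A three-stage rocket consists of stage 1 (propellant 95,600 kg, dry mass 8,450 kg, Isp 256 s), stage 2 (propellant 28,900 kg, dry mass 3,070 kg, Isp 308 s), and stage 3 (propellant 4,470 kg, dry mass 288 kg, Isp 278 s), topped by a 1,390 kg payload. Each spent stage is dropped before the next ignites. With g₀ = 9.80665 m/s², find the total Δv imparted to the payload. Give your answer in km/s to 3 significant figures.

Δv ≈ 10.6 km/s

Ignition mass of stage 1 = 95,600+8,450 + 28,900+3,070 + 4,470+288 + 1,390 = 142,168 kg.
Stage 1: m₀ = 142,168 kg, m_f = 142,168 − 95,600 = 46,568 kg; Δv = 256×9.80665×ln(3.053) = 2510.5×1.1161 ≈ 2802 m/s.
Stage 2: m₀ = 38,118 kg, m_f = 38,118 − 28,900 = 9,218 kg; Δv = 308×9.80665×ln(4.135) = 3020.4×1.4195 ≈ 4288 m/s.
Stage 3: m₀ = 6,148 kg, m_f = 6,148 − 4,470 = 1,678 kg; Δv = 278×9.80665×ln(3.664) = 2726.2×1.2985 ≈ 3540 m/s.
Total Δv = 2802 + 4288 + 3540 = 10630 m/s.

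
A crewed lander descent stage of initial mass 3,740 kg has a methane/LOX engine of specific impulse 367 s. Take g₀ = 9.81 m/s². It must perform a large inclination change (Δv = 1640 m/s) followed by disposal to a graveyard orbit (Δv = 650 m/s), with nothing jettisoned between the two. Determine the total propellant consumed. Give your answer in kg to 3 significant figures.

v_e = Isp · g₀ = 367 × 9.81 = 3600.3 m/s.
After the first burn: m = 3740 × exp(−1640/3600.3) = 3740 × 0.63412 = 2,371.61 kg.
After the second burn: m = 2,371.61 × exp(−650/3600.3) = 2,371.61 × 0.83482 = 1,979.87 kg.
Total propellant = m₀ − m_final = 3740 − 1,979.87 = 1,760.13 kg.

total propellant consumed ≈ 1760 kg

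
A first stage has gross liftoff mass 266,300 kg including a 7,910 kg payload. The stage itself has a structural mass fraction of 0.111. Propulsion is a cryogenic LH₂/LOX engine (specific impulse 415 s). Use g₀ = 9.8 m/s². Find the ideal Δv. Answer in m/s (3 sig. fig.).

Stage wet mass = m₀ − payload = 266,300 − 7,910 = 258,390 kg.
Stage dry mass = ε × stage wet mass = 0.111 × 258,390 = 28,681.3 kg.
Burnout mass m_f = stage dry + payload = 28,681.3 + 7,910 = 36,591.3 kg.
v_e = Isp · g₀ = 415 × 9.8 = 4067.0 m/s.
Δv = v_e · ln(266,300/36,591.3) = 4067.0 × ln(7.278) = 4067.0 × 1.9848 ≈ 8072 m/s.

Δv ≈ 8070 m/s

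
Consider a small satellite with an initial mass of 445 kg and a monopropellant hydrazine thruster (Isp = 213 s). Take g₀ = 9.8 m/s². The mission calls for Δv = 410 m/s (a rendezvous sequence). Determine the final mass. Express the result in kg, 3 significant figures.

v_e = Isp · g₀ = 213 × 9.8 = 2087.4 m/s.
By the Tsiolkovsky rocket equation, m₀/m_f = exp(Δv / v_e) = exp(410 / 2087.4) = exp(0.1964) = 1.2170.
m_f = m₀ / 1.2170 = 445 / 1.2170 = 365.653 kg.

final mass ≈ 366 kg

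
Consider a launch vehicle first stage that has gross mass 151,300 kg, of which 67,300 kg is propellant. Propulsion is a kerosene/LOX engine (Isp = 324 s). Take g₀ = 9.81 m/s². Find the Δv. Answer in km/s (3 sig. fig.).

Δv ≈ 1.87 km/s

v_e = Isp · g₀ = 324 × 9.81 = 3178.4 m/s.
m_f = m₀ − m_prop = 151,300 − 67,300 = 84,000 kg.
Δv = v_e · ln(m₀/m_f) = 3178.4 × ln(1.801) = 3178.4 × 0.5884 ≈ 1870.3 m/s.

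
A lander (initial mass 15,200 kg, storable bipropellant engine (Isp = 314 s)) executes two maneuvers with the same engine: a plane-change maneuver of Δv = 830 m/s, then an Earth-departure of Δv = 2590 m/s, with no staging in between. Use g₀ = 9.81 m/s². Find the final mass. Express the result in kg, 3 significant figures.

v_e = Isp · g₀ = 314 × 9.81 = 3080.3 m/s.
After the first burn: m = 15200 × exp(−830/3080.3) = 15200 × 0.76380 = 11,609.8 kg.
After the second burn: m = 11,609.8 × exp(−2590/3080.3) = 11,609.8 × 0.43136 = 5,008 kg.

final mass ≈ 5010 kg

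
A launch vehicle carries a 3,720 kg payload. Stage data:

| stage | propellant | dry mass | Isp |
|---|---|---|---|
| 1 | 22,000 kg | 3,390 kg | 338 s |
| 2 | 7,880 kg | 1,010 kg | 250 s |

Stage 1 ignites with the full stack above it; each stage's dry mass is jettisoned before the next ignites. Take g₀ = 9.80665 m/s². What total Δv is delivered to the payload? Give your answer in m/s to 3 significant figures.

Δv ≈ 5270 m/s

Ignition mass of stage 1 = 22,000+3,390 + 7,880+1,010 + 3,720 = 38,000 kg.
Stage 1: m₀ = 38,000 kg, m_f = 38,000 − 22,000 = 16,000 kg; Δv = 338×9.80665×ln(2.375) = 3314.6×0.8650 ≈ 2867 m/s.
Stage 2: m₀ = 12,610 kg, m_f = 12,610 − 7,880 = 4,730 kg; Δv = 250×9.80665×ln(2.666) = 2451.7×0.9806 ≈ 2404 m/s.
Total Δv = 2867 + 2404 = 5271 m/s.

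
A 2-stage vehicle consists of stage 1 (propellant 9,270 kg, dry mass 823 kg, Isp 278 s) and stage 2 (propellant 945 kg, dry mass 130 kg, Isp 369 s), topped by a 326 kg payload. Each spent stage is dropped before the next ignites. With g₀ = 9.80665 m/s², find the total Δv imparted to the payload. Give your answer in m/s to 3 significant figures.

Ignition mass of stage 1 = 9,270+823 + 945+130 + 326 = 11,494 kg.
Stage 1: m₀ = 11,494 kg, m_f = 11,494 − 9,270 = 2,224 kg; Δv = 278×9.80665×ln(5.168) = 2726.2×1.6425 ≈ 4478 m/s.
Stage 2: m₀ = 1,401 kg, m_f = 1,401 − 945 = 456 kg; Δv = 369×9.80665×ln(3.072) = 3618.7×1.1224 ≈ 4062 m/s.
Total Δv = 4478 + 4062 = 8540 m/s.

Δv ≈ 8540 m/s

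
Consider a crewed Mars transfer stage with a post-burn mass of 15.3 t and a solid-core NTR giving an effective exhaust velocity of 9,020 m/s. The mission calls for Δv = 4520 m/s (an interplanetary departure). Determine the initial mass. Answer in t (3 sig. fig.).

From the ideal rocket equation, m₀/m_f = exp(Δv / v_e) = exp(4520 / 9020.0) = exp(0.5011) = 1.6506.
m₀ = m_f × 1.6506 = 15.3 × 1.6506 = 25.2542 t.

initial mass ≈ 25.3 t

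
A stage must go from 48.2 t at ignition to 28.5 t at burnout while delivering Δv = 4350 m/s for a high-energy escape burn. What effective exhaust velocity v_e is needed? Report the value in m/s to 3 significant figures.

v_e ≈ 8280 m/s

ln(m₀/m_f) = ln(48200/28500) = ln(1.691) = 0.5255.
v_e = Δv / ln(m₀/m_f) = 4350 / 0.5255 = 8278.5 m/s.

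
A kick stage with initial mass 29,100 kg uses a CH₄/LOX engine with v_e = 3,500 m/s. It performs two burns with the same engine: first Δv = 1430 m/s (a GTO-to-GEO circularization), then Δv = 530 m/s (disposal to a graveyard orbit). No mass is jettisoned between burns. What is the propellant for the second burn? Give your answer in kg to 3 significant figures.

propellant for the second burn ≈ 2720 kg

After the first burn: m = 29100 × exp(−1430/3500.0) = 29100 × 0.66460 = 19,339.9 kg.
After the second burn: m = 19,339.9 × exp(−530/3500.0) = 19,339.9 × 0.85948 = 16,622.3 kg.
Second-burn propellant = 19,339.9 − 16,622.3 = 2,717.6 kg.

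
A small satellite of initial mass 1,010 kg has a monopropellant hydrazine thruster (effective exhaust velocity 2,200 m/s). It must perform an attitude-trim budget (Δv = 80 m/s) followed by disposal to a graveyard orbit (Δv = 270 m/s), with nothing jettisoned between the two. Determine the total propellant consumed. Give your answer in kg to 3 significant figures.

After the first burn: m = 1010 × exp(−80/2200.0) = 1010 × 0.96429 = 973.933 kg.
After the second burn: m = 973.933 × exp(−270/2200.0) = 973.933 × 0.88450 = 861.444 kg.
Total propellant = m₀ − m_final = 1010 − 861.444 = 148.556 kg.

total propellant consumed ≈ 149 kg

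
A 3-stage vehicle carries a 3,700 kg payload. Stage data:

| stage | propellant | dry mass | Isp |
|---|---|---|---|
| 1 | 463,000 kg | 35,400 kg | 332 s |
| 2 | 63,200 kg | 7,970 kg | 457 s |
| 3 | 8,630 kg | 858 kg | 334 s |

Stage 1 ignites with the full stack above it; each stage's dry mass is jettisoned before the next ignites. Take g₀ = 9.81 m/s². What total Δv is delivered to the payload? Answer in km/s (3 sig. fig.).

Ignition mass of stage 1 = 463,000+35,400 + 63,200+7,970 + 8,630+858 + 3,700 = 582,758 kg.
Stage 1: m₀ = 582,758 kg, m_f = 582,758 − 463,000 = 119,758 kg; Δv = 332×9.81×ln(4.866) = 3256.9×1.5823 ≈ 5153 m/s.
Stage 2: m₀ = 84,358 kg, m_f = 84,358 − 63,200 = 21,158 kg; Δv = 457×9.81×ln(3.987) = 4483.2×1.3831 ≈ 6200 m/s.
Stage 3: m₀ = 13,188 kg, m_f = 13,188 − 8,630 = 4,558 kg; Δv = 334×9.81×ln(2.893) = 3276.5×1.0624 ≈ 3481 m/s.
Total Δv = 5153 + 6200 + 3481 = 14834 m/s.

Δv ≈ 14.8 km/s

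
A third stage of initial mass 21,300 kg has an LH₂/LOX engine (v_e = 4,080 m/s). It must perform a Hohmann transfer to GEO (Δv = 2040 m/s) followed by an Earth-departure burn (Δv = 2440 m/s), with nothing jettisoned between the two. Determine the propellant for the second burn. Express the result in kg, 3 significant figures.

After the first burn: m = 21300 × exp(−2040/4080.0) = 21300 × 0.60653 = 12,919.1 kg.
After the second burn: m = 12,919.1 × exp(−2440/4080.0) = 12,919.1 × 0.54989 = 7,104.08 kg.
Second-burn propellant = 12,919.1 − 7,104.08 = 5,815.02 kg.

propellant for the second burn ≈ 5820 kg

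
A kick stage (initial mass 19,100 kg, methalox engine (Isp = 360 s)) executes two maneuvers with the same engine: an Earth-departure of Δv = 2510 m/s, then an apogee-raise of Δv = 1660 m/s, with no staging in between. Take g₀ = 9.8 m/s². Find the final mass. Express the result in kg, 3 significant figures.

final mass ≈ 5860 kg

v_e = Isp · g₀ = 360 × 9.8 = 3528.0 m/s.
After the first burn: m = 19100 × exp(−2510/3528.0) = 19100 × 0.49093 = 9,376.76 kg.
After the second burn: m = 9,376.76 × exp(−1660/3528.0) = 9,376.76 × 0.62468 = 5,857.47 kg.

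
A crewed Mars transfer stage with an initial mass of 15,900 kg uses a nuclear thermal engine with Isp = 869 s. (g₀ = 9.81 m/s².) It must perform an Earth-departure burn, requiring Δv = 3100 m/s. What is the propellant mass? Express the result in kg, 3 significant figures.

v_e = Isp · g₀ = 869 × 9.81 = 8524.9 m/s.
From the ideal rocket equation, m₀/m_f = exp(Δv / v_e) = exp(3100 / 8524.9) = exp(0.3636) = 1.4386.
m_f = 15,900 / 1.4386 = 11,052.4 kg, so propellant = m₀ − m_f = 15,900 − 11,052.4 = 4,847.6 kg.

propellant mass ≈ 4850 kg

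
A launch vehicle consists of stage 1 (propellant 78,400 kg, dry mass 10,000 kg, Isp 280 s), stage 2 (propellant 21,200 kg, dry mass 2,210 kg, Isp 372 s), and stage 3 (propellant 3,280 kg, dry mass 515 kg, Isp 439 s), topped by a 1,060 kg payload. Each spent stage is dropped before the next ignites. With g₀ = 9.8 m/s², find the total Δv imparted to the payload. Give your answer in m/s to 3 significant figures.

Δv ≈ 13000 m/s

Ignition mass of stage 1 = 78,400+10,000 + 21,200+2,210 + 3,280+515 + 1,060 = 116,665 kg.
Stage 1: m₀ = 116,665 kg, m_f = 116,665 − 78,400 = 38,265 kg; Δv = 280×9.8×ln(3.049) = 2744.0×1.1148 ≈ 3059 m/s.
Stage 2: m₀ = 28,265 kg, m_f = 28,265 − 21,200 = 7,065 kg; Δv = 372×9.8×ln(4.001) = 3645.6×1.3865 ≈ 5055 m/s.
Stage 3: m₀ = 4,855 kg, m_f = 4,855 − 3,280 = 1,575 kg; Δv = 439×9.8×ln(3.083) = 4302.2×1.1258 ≈ 4843 m/s.
Total Δv = 3059 + 5055 + 4843 = 12957 m/s.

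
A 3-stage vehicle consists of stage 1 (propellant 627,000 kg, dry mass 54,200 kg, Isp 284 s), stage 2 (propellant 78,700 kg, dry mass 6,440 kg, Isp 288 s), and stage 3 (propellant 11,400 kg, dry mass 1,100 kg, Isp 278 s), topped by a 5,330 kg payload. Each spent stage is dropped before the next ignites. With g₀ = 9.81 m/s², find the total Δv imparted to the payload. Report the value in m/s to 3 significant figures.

Δv ≈ 11300 m/s

Ignition mass of stage 1 = 627,000+54,200 + 78,700+6,440 + 11,400+1,100 + 5,330 = 784,170 kg.
Stage 1: m₀ = 784,170 kg, m_f = 784,170 − 627,000 = 157,170 kg; Δv = 284×9.81×ln(4.989) = 2786.0×1.6073 ≈ 4478 m/s.
Stage 2: m₀ = 102,970 kg, m_f = 102,970 − 78,700 = 24,270 kg; Δv = 288×9.81×ln(4.243) = 2825.3×1.4452 ≈ 4083 m/s.
Stage 3: m₀ = 17,830 kg, m_f = 17,830 − 11,400 = 6,430 kg; Δv = 278×9.81×ln(2.773) = 2727.2×1.0199 ≈ 2781 m/s.
Total Δv = 4478 + 4083 + 2781 = 11342 m/s.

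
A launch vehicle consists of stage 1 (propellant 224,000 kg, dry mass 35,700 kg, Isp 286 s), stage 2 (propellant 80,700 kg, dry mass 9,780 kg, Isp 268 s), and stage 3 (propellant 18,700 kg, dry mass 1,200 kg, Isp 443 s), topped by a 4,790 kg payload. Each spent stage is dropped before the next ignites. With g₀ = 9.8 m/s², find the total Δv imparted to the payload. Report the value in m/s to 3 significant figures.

Ignition mass of stage 1 = 224,000+35,700 + 80,700+9,780 + 18,700+1,200 + 4,790 = 374,870 kg.
Stage 1: m₀ = 374,870 kg, m_f = 374,870 − 224,000 = 150,870 kg; Δv = 286×9.8×ln(2.485) = 2802.8×0.9102 ≈ 2551 m/s.
Stage 2: m₀ = 115,170 kg, m_f = 115,170 − 80,700 = 34,470 kg; Δv = 268×9.8×ln(3.341) = 2626.4×1.2063 ≈ 3168 m/s.
Stage 3: m₀ = 24,690 kg, m_f = 24,690 − 18,700 = 5,990 kg; Δv = 443×9.8×ln(4.122) = 4341.4×1.4163 ≈ 6149 m/s.
Total Δv = 2551 + 3168 + 6149 = 11868 m/s.

Δv ≈ 11900 m/s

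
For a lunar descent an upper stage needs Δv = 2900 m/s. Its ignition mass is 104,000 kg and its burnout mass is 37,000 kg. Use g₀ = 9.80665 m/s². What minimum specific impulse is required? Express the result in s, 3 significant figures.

Isp ≈ 286 s

ln(m₀/m_f) = ln(104000/37000) = ln(2.811) = 1.0335.
From the ideal rocket equation, v_e = Δv / ln(m₀/m_f) = 2900 / 1.0335 = 2806.1 m/s.
Isp = v_e / g₀ = 2806.1 / 9.80665 = 286.1 s.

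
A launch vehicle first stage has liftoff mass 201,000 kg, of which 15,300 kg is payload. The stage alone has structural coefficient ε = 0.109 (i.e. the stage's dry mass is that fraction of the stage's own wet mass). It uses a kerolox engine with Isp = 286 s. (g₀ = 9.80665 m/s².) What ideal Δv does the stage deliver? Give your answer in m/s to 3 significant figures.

Stage wet mass = m₀ − payload = 201,000 − 15,300 = 185,700 kg.
Stage dry mass = ε × stage wet mass = 0.109 × 185,700 = 20,241.3 kg.
Burnout mass m_f = stage dry + payload = 20,241.3 + 15,300 = 35,541.3 kg.
v_e = Isp · g₀ = 286 × 9.80665 = 2804.7 m/s.
Δv = v_e · ln(201,000/35,541.3) = 2804.7 × ln(5.655) = 2804.7 × 1.7326 ≈ 4859 m/s.

Δv ≈ 4860 m/s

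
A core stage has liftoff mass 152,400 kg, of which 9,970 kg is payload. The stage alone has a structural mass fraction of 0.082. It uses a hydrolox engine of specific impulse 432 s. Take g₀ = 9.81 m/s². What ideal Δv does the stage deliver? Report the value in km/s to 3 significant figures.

Δv ≈ 8.27 km/s

Stage wet mass = m₀ − payload = 152,400 − 9,970 = 142,430 kg.
Stage dry mass = ε × stage wet mass = 0.082 × 142,430 = 11,679.3 kg.
Burnout mass m_f = stage dry + payload = 11,679.3 + 9,970 = 21,649.3 kg.
v_e = Isp · g₀ = 432 × 9.81 = 4237.9 m/s.
By the Tsiolkovsky rocket equation, Δv = v_e · ln(152,400/21,649.3) = 4237.9 × ln(7.039) = 4237.9 × 1.9515 ≈ 8270 m/s.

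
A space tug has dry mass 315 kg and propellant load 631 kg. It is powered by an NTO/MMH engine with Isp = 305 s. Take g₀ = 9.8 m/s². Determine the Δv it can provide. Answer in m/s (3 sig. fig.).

Δv ≈ 3290 m/s

v_e = Isp · g₀ = 305 × 9.8 = 2989.0 m/s.
m₀ = m_dry + m_prop = 315 + 631 = 946 kg.
By the Tsiolkovsky rocket equation, Δv = v_e · ln(m₀/m_f) = 2989.0 × ln(3.003) = 2989.0 × 1.0997 ≈ 3286.9 m/s.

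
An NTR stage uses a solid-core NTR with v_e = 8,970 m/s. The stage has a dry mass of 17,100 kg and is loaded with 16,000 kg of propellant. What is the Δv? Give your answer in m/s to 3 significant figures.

Δv ≈ 5920 m/s

m₀ = m_dry + m_prop = 17,100 + 16,000 = 33,100 kg.
From the ideal rocket equation, Δv = v_e · ln(m₀/m_f) = 8970.0 × ln(1.936) = 8970.0 × 0.6605 ≈ 5924.3 m/s.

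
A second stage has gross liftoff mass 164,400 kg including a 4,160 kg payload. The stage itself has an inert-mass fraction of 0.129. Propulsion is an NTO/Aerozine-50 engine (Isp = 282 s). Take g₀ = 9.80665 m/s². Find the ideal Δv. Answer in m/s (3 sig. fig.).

Δv ≈ 5230 m/s

Stage wet mass = m₀ − payload = 164,400 − 4,160 = 160,240 kg.
Stage dry mass = ε × stage wet mass = 0.129 × 160,240 = 20,671 kg.
Burnout mass m_f = stage dry + payload = 20,671 + 4,160 = 24,831 kg.
v_e = Isp · g₀ = 282 × 9.80665 = 2765.5 m/s.
From the ideal rocket equation, Δv = v_e · ln(164,400/24,831) = 2765.5 × ln(6.621) = 2765.5 × 1.8902 ≈ 5227 m/s.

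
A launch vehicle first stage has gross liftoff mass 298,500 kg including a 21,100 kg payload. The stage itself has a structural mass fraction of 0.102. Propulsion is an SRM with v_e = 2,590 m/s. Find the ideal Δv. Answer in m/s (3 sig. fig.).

Stage wet mass = m₀ − payload = 298,500 − 21,100 = 277,400 kg.
Stage dry mass = ε × stage wet mass = 0.102 × 277,400 = 28,294.8 kg.
Burnout mass m_f = stage dry + payload = 28,294.8 + 21,100 = 49,394.8 kg.
Δv = v_e · ln(298,500/49,394.8) = 2590.0 × ln(6.043) = 2590.0 × 1.7989 ≈ 4659 m/s.

Δv ≈ 4660 m/s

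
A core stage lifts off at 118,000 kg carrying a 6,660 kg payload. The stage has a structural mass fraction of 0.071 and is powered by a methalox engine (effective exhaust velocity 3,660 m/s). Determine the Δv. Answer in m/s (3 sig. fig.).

Stage wet mass = m₀ − payload = 118,000 − 6,660 = 111,340 kg.
Stage dry mass = ε × stage wet mass = 0.071 × 111,340 = 7,905.14 kg.
Burnout mass m_f = stage dry + payload = 7,905.14 + 6,660 = 14,565.14 kg.
Δv = v_e · ln(118,000/14,565.14) = 3660.0 × ln(8.102) = 3660.0 × 2.0921 ≈ 7657 m/s.

Δv ≈ 7660 m/s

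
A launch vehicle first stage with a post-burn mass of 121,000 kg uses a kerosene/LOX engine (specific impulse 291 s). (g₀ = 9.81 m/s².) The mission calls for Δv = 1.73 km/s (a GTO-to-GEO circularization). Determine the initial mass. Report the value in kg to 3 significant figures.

initial mass ≈ 222000 kg

v_e = Isp · g₀ = 291 × 9.81 = 2854.7 m/s.
From the ideal rocket equation, m₀/m_f = exp(Δv / v_e) = exp(1730 / 2854.7) = exp(0.6060) = 1.8331.
m₀ = m_f × 1.8331 = 121,000 × 1.8331 = 221,805 kg.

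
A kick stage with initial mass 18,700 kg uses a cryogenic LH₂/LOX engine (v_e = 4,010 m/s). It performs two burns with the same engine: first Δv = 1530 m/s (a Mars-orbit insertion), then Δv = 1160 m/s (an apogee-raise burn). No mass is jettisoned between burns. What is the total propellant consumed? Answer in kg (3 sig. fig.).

After the first burn: m = 18700 × exp(−1530/4010.0) = 18700 × 0.68280 = 12,768.4 kg.
After the second burn: m = 12,768.4 × exp(−1160/4010.0) = 12,768.4 × 0.74880 = 9,560.98 kg.
Total propellant = m₀ − m_final = 18700 − 9,560.98 = 9,139.02 kg.

total propellant consumed ≈ 9140 kg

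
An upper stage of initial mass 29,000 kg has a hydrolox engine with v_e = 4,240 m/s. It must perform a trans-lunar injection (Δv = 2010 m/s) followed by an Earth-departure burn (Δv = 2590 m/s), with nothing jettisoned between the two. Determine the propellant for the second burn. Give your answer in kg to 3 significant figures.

propellant for the second burn ≈ 8250 kg

After the first burn: m = 29000 × exp(−2010/4240.0) = 29000 × 0.62247 = 18,051.6 kg.
After the second burn: m = 18,051.6 × exp(−2590/4240.0) = 18,051.6 × 0.54289 = 9,800.03 kg.
Second-burn propellant = 18,051.6 − 9,800.03 = 8,251.57 kg.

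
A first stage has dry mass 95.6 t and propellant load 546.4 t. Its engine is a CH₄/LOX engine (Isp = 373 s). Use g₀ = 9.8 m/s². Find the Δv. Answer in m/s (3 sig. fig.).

v_e = Isp · g₀ = 373 × 9.8 = 3655.4 m/s.
m₀ = m_dry + m_prop = 95.6 + 546.4 = 642 t.
Δv = v_e · ln(m₀/m_f) = 3655.4 × ln(6.715) = 3655.4 × 1.9044 ≈ 6961.4 m/s.

Δv ≈ 6960 m/s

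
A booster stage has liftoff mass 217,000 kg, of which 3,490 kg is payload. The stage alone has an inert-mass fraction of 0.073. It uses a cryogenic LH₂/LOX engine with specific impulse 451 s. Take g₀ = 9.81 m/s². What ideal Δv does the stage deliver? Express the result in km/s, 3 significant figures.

Δv ≈ 10.8 km/s

Stage wet mass = m₀ − payload = 217,000 − 3,490 = 213,510 kg.
Stage dry mass = ε × stage wet mass = 0.073 × 213,510 = 15,586.2 kg.
Burnout mass m_f = stage dry + payload = 15,586.2 + 3,490 = 19,076.2 kg.
v_e = Isp · g₀ = 451 × 9.81 = 4424.3 m/s.
Using Δv = v_e ln(m₀/m_f): Δv = v_e · ln(217,000/19,076.2) = 4424.3 × ln(11.38) = 4424.3 × 2.4315 ≈ 10758 m/s.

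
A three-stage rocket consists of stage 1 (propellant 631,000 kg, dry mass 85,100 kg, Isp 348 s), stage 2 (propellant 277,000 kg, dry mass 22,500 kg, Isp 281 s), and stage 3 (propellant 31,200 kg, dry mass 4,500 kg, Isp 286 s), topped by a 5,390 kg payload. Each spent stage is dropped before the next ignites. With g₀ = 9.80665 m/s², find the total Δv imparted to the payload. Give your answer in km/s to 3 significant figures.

Ignition mass of stage 1 = 631,000+85,100 + 277,000+22,500 + 31,200+4,500 + 5,390 = 1,056,690 kg.
Stage 1: m₀ = 1,056,690 kg, m_f = 1,056,690 − 631,000 = 425,690 kg; Δv = 348×9.80665×ln(2.482) = 3412.7×0.9092 ≈ 3103 m/s.
Stage 2: m₀ = 340,590 kg, m_f = 340,590 − 277,000 = 63,590 kg; Δv = 281×9.80665×ln(5.356) = 2755.7×1.6782 ≈ 4625 m/s.
Stage 3: m₀ = 41,090 kg, m_f = 41,090 − 31,200 = 9,890 kg; Δv = 286×9.80665×ln(4.155) = 2804.7×1.4242 ≈ 3995 m/s.
Total Δv = 3103 + 4625 + 3995 = 11723 m/s.

Δv ≈ 11.7 km/s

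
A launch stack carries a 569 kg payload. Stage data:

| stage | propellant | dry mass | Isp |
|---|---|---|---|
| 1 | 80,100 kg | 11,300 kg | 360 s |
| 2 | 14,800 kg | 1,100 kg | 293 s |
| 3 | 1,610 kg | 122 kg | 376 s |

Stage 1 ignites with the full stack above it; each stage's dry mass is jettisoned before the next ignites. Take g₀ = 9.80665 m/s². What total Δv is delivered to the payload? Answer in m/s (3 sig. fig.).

Ignition mass of stage 1 = 80,100+11,300 + 14,800+1,100 + 1,610+122 + 569 = 109,601 kg.
Stage 1: m₀ = 109,601 kg, m_f = 109,601 − 80,100 = 29,501 kg; Δv = 360×9.80665×ln(3.715) = 3530.4×1.3124 ≈ 4633 m/s.
Stage 2: m₀ = 18,201 kg, m_f = 18,201 − 14,800 = 3,401 kg; Δv = 293×9.80665×ln(5.352) = 2873.3×1.6774 ≈ 4820 m/s.
Stage 3: m₀ = 2,301 kg, m_f = 2,301 − 1,610 = 691 kg; Δv = 376×9.80665×ln(3.33) = 3687.3×1.2030 ≈ 4436 m/s.
Total Δv = 4633 + 4820 + 4436 = 13889 m/s.

Δv ≈ 13900 m/s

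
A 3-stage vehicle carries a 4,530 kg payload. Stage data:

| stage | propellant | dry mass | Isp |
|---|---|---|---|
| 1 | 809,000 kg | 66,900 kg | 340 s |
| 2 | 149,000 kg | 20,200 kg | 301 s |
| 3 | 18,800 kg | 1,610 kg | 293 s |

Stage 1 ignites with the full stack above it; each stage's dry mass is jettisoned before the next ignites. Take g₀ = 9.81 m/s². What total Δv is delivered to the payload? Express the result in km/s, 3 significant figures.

Ignition mass of stage 1 = 809,000+66,900 + 149,000+20,200 + 18,800+1,610 + 4,530 = 1,070,040 kg.
Stage 1: m₀ = 1,070,040 kg, m_f = 1,070,040 − 809,000 = 261,040 kg; Δv = 340×9.81×ln(4.099) = 3335.4×1.4108 ≈ 4706 m/s.
Stage 2: m₀ = 194,140 kg, m_f = 194,140 − 149,000 = 45,140 kg; Δv = 301×9.81×ln(4.301) = 2952.8×1.4588 ≈ 4308 m/s.
Stage 3: m₀ = 24,940 kg, m_f = 24,940 − 18,800 = 6,140 kg; Δv = 293×9.81×ln(4.062) = 2874.3×1.4016 ≈ 4029 m/s.
Total Δv = 4706 + 4308 + 4029 = 13043 m/s.

Δv ≈ 13.0 km/s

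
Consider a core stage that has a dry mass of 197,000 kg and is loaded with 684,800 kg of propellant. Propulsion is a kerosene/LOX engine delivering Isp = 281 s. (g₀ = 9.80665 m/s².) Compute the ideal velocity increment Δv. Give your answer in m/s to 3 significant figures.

v_e = Isp · g₀ = 281 × 9.80665 = 2755.7 m/s.
m₀ = m_dry + m_prop = 197,000 + 684,800 = 881,800 kg.
Using Δv = v_e ln(m₀/m_f): Δv = v_e · ln(m₀/m_f) = 2755.7 × ln(4.476) = 2755.7 × 1.4988 ≈ 4130.1 m/s.

Δv ≈ 4130 m/s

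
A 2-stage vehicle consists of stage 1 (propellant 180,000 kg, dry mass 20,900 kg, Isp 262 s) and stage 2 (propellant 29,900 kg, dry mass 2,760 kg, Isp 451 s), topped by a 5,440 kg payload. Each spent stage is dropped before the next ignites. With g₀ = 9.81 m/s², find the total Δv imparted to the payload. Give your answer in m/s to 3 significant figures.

Ignition mass of stage 1 = 180,000+20,900 + 29,900+2,760 + 5,440 = 239,000 kg.
Stage 1: m₀ = 239,000 kg, m_f = 239,000 − 180,000 = 59,000 kg; Δv = 262×9.81×ln(4.051) = 2570.2×1.3989 ≈ 3596 m/s.
Stage 2: m₀ = 38,100 kg, m_f = 38,100 − 29,900 = 8,200 kg; Δv = 451×9.81×ln(4.646) = 4424.3×1.5361 ≈ 6796 m/s.
Total Δv = 3596 + 6796 = 10392 m/s.

Δv ≈ 10400 m/s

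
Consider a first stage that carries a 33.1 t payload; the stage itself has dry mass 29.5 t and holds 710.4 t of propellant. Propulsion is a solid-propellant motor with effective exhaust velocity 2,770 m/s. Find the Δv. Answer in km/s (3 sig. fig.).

Δv ≈ 6.96 km/s

m₀ = payload + dry + propellant = 33.1 + 29.5 + 710.4 = 773 t.
m_f = payload + dry = 33.1 + 29.5 = 62.6 t.
Rocket equation: Δv = v_e · ln(m₀/m_f) = 2770.0 × ln(12.35) = 2770.0 × 2.5135 ≈ 6962.4 m/s.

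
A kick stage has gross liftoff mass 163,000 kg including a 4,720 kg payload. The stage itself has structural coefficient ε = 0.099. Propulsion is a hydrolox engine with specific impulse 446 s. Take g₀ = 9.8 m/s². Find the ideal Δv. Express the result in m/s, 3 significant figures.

Stage wet mass = m₀ − payload = 163,000 − 4,720 = 158,280 kg.
Stage dry mass = ε × stage wet mass = 0.099 × 158,280 = 15,669.7 kg.
Burnout mass m_f = stage dry + payload = 15,669.7 + 4,720 = 20,389.7 kg.
v_e = Isp · g₀ = 446 × 9.8 = 4370.8 m/s.
From the ideal rocket equation, Δv = v_e · ln(163,000/20,389.7) = 4370.8 × ln(7.994) = 4370.8 × 2.0787 ≈ 9086 m/s.

Δv ≈ 9090 m/s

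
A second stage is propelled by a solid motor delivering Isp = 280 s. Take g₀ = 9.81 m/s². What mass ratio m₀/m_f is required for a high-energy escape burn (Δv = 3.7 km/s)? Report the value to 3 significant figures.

mass ratio ≈ 3.85

v_e = Isp · g₀ = 280 × 9.81 = 2746.8 m/s.
Rocket equation: m₀/m_f = exp(Δv / v_e) = exp(3700 / 2746.8) = exp(1.3470) = 3.8460.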